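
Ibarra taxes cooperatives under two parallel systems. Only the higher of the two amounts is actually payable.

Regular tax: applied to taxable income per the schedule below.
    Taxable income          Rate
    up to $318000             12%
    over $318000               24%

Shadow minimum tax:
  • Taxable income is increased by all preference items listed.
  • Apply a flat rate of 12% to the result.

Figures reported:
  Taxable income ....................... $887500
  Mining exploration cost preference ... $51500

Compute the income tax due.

$174840

Regular tax:
  $318000 × 12% = $38160
  $569500 × 24% = $136680
  → $174840

Shadow minimum tax:
  Adjusted income: $887500 + $51500 = $939000
  $939000 × 12% = $112680

$174840 > $112680, so the regular tax governs.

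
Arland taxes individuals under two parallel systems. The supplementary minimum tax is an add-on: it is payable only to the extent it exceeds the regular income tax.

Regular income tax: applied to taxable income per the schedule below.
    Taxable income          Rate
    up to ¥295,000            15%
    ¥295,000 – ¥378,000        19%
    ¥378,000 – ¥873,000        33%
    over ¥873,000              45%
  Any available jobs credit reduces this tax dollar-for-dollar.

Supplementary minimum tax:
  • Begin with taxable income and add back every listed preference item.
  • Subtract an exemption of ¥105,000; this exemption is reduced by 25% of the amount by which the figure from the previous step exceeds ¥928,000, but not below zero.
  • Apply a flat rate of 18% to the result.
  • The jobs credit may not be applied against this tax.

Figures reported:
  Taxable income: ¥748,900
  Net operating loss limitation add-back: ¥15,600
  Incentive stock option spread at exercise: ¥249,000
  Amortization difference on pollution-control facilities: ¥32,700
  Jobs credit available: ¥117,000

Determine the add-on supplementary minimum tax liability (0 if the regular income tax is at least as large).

¥109,318

Supplementary minimum tax:
  Adjusted income: ¥748,900 + ¥15,600 + ¥249,000 + ¥32,700 = ¥1,046,200
  Exemption: ¥105,000 − 25% × (¥1,046,200 − ¥928,000) = ¥105,000 − ¥29,550 = ¥75,450
  Base: ¥1,046,200 − ¥75,450 = ¥970,750
  ¥970,750 × 18% = ¥174,735

Regular income tax:
  ¥295,000 × 15% = ¥44,250
  ¥83,000 × 19% = ¥15,770
  ¥370,900 × 33% = ¥122,397
  → ¥182,417
  Less jobs credit ¥117,000 → ¥65,417

Excess of supplementary minimum tax over regular income tax: ¥174,735 − ¥65,417 = ¥109,318.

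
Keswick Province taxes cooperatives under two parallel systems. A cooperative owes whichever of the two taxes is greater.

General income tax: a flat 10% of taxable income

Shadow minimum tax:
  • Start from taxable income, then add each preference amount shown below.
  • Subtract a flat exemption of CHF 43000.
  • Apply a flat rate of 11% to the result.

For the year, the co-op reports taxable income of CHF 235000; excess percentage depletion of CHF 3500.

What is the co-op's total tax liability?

CHF 23500

Shadow minimum tax:
  Adjusted income: CHF 235000 + CHF 3500 = CHF 238500
  Less exemption CHF 43000 → base CHF 195500
  CHF 195500 × 11% = CHF 21505

General income tax:
  CHF 235000 × 10% = CHF 23500

CHF 23500 > CHF 21505, so the general income tax governs.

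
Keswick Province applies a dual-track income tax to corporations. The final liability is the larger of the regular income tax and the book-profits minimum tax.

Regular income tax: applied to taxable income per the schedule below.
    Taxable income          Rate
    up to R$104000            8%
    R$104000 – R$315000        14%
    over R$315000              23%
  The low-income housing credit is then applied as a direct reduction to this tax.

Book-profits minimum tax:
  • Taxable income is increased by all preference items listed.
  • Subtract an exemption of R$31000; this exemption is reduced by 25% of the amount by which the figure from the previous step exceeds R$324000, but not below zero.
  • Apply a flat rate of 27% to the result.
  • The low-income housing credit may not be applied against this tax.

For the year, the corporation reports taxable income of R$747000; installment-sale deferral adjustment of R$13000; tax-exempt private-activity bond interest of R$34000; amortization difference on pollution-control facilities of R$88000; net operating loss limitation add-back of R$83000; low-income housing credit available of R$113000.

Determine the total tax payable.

Regular income tax:
  R$104000 × 8% = R$8320
  R$211000 × 14% = R$29540
  R$432000 × 23% = R$99360
  → R$137220
  Less low-income housing credit R$113000 → R$24220

Book-profits minimum tax:
  Adjusted income: R$747000 + R$13000 + R$34000 + R$88000 + R$83000 = R$965000
  Exemption: 25% × (R$965000 − R$324000) = R$160250 ≥ R$31000, so the exemption is fully phased out
  Base: R$965000 − R$0 = R$965000
  R$965000 × 27% = R$260550

R$260550 > R$24220, so the book-profits minimum tax is the binding amount.

R$260550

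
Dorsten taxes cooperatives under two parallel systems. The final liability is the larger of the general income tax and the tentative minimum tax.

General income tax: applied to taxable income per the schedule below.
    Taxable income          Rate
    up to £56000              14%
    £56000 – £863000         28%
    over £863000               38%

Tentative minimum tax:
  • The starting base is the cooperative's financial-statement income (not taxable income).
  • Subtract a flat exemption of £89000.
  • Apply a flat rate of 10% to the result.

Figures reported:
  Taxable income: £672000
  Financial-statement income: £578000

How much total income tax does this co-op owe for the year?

General income tax:
  £56000 × 14% = £7840
  £616000 × 28% = £172480
  → £180320

Tentative minimum tax:
  Base (financial-statement income): £578000
  Less exemption £89000 → base £489000
  £489000 × 10% = £48900

£180320 > £48900, so the general income tax governs.

£180320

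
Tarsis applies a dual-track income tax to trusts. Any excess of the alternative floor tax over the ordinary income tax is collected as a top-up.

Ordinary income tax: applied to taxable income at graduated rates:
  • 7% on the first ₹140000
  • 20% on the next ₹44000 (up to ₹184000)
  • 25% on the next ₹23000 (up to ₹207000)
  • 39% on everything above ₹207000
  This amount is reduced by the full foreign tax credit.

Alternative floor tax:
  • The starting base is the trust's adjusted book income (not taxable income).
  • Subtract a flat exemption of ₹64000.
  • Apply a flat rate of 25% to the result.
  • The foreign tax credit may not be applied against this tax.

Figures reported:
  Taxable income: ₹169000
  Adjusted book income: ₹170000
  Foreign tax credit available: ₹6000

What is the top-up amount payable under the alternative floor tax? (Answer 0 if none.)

Alternative floor tax:
  Base (adjusted book income): ₹170000
  Less exemption ₹64000 → base ₹106000
  ₹106000 × 25% = ₹26500

Ordinary income tax:
  ₹140000 × 7% = ₹9800
  ₹29000 × 20% = ₹5800
  → ₹15600
  Less foreign tax credit ₹6000 → ₹9600

Excess of alternative floor tax over ordinary income tax: ₹26500 − ₹9600 = ₹16900.

₹16900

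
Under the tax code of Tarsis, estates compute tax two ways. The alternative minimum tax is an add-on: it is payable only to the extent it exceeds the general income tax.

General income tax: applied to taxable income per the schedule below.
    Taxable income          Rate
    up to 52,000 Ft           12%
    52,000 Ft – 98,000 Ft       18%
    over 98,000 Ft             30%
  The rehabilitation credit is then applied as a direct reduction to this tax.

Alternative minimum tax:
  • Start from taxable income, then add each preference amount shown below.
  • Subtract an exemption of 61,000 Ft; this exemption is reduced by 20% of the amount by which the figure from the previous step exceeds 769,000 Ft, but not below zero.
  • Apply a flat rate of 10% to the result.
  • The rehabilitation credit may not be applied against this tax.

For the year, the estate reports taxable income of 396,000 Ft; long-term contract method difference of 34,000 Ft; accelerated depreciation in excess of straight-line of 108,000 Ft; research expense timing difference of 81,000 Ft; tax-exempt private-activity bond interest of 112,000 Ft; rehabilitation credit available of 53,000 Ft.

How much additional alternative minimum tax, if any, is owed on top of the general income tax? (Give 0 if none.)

General income tax:
  52,000 Ft × 12% = 6,240 Ft
  46,000 Ft × 18% = 8,280 Ft
  298,000 Ft × 30% = 89,400 Ft
  → 103,920 Ft
  Less rehabilitation credit 53,000 Ft → 50,920 Ft

Alternative minimum tax:
  Adjusted income: 396,000 Ft + 34,000 Ft + 108,000 Ft + 81,000 Ft + 112,000 Ft = 731,000 Ft
  Exemption: 731,000 Ft ≤ 769,000 Ft, so full 61,000 Ft applies
  Base: 731,000 Ft − 61,000 Ft = 670,000 Ft
  670,000 Ft × 10% = 67,000 Ft

Excess of alternative minimum tax over general income tax: 67,000 Ft − 50,920 Ft = 16,080 Ft.

16,080 Ft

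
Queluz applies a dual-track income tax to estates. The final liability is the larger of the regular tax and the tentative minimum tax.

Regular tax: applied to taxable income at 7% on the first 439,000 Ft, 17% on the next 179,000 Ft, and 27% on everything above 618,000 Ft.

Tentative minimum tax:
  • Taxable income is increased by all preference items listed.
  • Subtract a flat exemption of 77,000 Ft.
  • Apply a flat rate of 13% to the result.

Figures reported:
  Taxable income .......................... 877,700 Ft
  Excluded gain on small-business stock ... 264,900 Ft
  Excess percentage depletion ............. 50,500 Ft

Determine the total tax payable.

Tentative minimum tax:
  Adjusted income: 877,700 Ft + 264,900 Ft + 50,500 Ft = 1,193,100 Ft
  Less exemption 77,000 Ft → base 1,116,100 Ft
  1,116,100 Ft × 13% = 145,093 Ft

Regular tax:
  439,000 Ft × 7% = 30,730 Ft
  179,000 Ft × 17% = 30,430 Ft
  259,700 Ft × 27% = 70,119 Ft
  → 131,279 Ft

145,093 Ft > 131,279 Ft, so the tentative minimum tax is the binding amount.

145,093 Ft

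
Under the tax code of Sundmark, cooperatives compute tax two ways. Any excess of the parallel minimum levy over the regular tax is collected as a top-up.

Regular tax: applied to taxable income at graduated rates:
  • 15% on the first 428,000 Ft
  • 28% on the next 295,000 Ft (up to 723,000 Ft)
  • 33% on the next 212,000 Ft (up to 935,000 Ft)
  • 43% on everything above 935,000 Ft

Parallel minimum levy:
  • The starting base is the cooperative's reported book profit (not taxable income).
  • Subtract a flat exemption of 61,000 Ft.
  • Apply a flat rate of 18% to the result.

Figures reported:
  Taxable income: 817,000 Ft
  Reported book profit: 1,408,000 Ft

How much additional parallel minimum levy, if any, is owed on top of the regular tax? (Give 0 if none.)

Parallel minimum levy:
  Base (reported book profit): 1,408,000 Ft
  Less exemption 61,000 Ft → base 1,347,000 Ft
  1,347,000 Ft × 18% = 242,460 Ft

Regular tax:
  428,000 Ft × 15% = 64,200 Ft
  295,000 Ft × 28% = 82,600 Ft
  94,000 Ft × 33% = 31,020 Ft
  → 177,820 Ft

Excess of parallel minimum levy over regular tax: 242,460 Ft − 177,820 Ft = 64,640 Ft.

64,640 Ft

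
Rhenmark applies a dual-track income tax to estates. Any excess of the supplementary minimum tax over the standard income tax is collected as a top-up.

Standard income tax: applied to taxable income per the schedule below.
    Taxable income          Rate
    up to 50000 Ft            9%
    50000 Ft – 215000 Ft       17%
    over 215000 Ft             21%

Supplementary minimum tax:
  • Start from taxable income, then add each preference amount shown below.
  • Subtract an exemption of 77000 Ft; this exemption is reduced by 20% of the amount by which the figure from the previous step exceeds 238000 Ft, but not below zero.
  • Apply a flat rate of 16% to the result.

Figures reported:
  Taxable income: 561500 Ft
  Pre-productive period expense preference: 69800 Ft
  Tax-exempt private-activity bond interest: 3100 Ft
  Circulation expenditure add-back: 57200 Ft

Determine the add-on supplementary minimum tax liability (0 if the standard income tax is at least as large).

5341 Ft

Standard income tax:
  50000 Ft × 9% = 4500 Ft
  165000 Ft × 17% = 28050 Ft
  346500 Ft × 21% = 72765 Ft
  → 105315 Ft

Supplementary minimum tax:
  Adjusted income: 561500 Ft + 69800 Ft + 3100 Ft + 57200 Ft = 691600 Ft
  Exemption: 20% × (691600 Ft − 238000 Ft) = 90720 Ft ≥ 77000 Ft, so the exemption is fully phased out
  Base: 691600 Ft − 0 Ft = 691600 Ft
  691600 Ft × 16% = 110656 Ft

Excess of supplementary minimum tax over standard income tax: 110656 Ft − 105315 Ft = 5341 Ft.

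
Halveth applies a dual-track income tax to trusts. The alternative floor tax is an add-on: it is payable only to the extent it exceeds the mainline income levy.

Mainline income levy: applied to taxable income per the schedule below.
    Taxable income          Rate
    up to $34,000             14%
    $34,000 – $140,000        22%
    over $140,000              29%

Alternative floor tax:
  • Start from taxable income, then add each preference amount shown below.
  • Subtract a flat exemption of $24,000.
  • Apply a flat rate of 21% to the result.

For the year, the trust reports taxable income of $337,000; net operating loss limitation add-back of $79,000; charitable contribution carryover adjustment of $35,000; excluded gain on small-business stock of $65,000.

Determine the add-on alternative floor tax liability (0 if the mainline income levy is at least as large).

$18,110

Alternative floor tax:
  Adjusted income: $337,000 + $79,000 + $35,000 + $65,000 = $516,000
  Less exemption $24,000 → base $492,000
  $492,000 × 21% = $103,320

Mainline income levy:
  $34,000 × 14% = $4,760
  $106,000 × 22% = $23,320
  $197,000 × 29% = $57,130
  → $85,210

Excess of alternative floor tax over mainline income levy: $103,320 − $85,210 = $18,110.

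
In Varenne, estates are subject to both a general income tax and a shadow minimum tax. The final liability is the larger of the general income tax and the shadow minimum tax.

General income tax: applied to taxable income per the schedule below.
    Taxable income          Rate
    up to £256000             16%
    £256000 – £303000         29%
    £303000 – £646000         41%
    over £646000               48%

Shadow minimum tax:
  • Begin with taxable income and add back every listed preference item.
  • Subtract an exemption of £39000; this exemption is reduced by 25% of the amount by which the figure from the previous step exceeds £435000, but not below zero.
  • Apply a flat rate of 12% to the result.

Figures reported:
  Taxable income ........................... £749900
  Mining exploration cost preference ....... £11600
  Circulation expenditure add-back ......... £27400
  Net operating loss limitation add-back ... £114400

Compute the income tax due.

General income tax:
  £256000 × 16% = £40960
  £47000 × 29% = £13630
  £343000 × 41% = £140630
  £103900 × 48% = £49872
  → £245092

Shadow minimum tax:
  Adjusted income: £749900 + £11600 + £27400 + £114400 = £903300
  Exemption: 25% × (£903300 − £435000) = £117075 ≥ £39000, so the exemption is fully phased out
  Base: £903300 − £0 = £903300
  £903300 × 12% = £108396

£245092 > £108396, so the general income tax governs.

£245092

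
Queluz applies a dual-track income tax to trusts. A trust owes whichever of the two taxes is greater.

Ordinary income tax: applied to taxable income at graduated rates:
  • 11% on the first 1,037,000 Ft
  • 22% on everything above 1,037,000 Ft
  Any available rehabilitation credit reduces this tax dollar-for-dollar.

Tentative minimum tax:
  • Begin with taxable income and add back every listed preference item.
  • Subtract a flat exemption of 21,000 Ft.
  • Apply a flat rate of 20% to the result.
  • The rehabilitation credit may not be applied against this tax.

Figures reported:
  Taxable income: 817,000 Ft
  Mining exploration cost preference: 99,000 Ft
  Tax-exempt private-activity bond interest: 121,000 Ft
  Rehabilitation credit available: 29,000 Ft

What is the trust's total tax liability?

203,200 Ft

Ordinary income tax:
  817,000 Ft × 11% = 89,870 Ft
  Less rehabilitation credit 29,000 Ft → 60,870 Ft

Tentative minimum tax:
  Adjusted income: 817,000 Ft + 99,000 Ft + 121,000 Ft = 1,037,000 Ft
  Less exemption 21,000 Ft → base 1,016,000 Ft
  1,016,000 Ft × 20% = 203,200 Ft

203,200 Ft > 60,870 Ft, so the tentative minimum tax is the binding amount.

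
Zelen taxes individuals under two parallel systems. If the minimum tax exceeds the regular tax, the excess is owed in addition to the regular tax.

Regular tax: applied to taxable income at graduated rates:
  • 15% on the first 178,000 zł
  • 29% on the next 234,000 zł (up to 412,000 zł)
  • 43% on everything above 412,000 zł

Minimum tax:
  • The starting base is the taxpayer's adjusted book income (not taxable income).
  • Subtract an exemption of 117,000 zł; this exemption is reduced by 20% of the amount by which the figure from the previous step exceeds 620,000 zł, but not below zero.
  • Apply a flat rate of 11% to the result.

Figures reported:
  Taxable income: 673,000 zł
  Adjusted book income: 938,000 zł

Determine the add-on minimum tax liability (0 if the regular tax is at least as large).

Regular tax:
  178,000 zł × 15% = 26,700 zł
  234,000 zł × 29% = 67,860 zł
  261,000 zł × 43% = 112,230 zł
  → 206,790 zł

Minimum tax:
  Base (adjusted book income): 938,000 zł
  Exemption: 117,000 zł − 20% × (938,000 zł − 620,000 zł) = 117,000 zł − 63,600 zł = 53,400 zł
  Base: 938,000 zł − 53,400 zł = 884,600 zł
  884,600 zł × 11% = 97,306 zł

97,306 zł ≤ 206,790 zł, so no add-on is due.

0 zł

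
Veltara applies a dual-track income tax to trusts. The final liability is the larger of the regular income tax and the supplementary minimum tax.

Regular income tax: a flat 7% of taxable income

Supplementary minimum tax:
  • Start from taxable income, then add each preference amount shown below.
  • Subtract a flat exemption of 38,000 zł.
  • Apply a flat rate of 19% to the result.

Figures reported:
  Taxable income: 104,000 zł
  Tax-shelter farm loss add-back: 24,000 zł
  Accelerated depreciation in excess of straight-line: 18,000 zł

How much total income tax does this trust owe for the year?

Supplementary minimum tax:
  Adjusted income: 104,000 zł + 24,000 zł + 18,000 zł = 146,000 zł
  Less exemption 38,000 zł → base 108,000 zł
  108,000 zł × 19% = 20,520 zł

Regular income tax:
  104,000 zł × 7% = 7,280 zł

20,520 zł > 7,280 zł, so the supplementary minimum tax is the binding amount.

20,520 zł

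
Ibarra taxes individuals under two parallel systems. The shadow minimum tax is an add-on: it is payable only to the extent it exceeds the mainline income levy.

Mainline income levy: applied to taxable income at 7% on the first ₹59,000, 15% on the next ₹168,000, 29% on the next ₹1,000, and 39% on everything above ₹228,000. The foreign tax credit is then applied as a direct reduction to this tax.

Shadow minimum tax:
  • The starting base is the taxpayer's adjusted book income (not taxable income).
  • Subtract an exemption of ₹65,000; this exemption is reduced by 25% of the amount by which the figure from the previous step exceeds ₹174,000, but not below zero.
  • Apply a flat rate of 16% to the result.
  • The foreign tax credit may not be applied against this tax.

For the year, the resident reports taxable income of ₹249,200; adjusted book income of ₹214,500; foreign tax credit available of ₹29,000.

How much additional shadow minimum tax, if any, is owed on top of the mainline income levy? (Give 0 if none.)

Mainline income levy:
  ₹59,000 × 7% = ₹4,130
  ₹168,000 × 15% = ₹25,200
  ₹1,000 × 29% = ₹290
  ₹21,200 × 39% = ₹8,268
  → ₹37,888
  Less foreign tax credit ₹29,000 → ₹8,888

Shadow minimum tax:
  Base (adjusted book income): ₹214,500
  Exemption: ₹65,000 − 25% × (₹214,500 − ₹174,000) = ₹65,000 − ₹10,125 = ₹54,875
  Base: ₹214,500 − ₹54,875 = ₹159,625
  ₹159,625 × 16% = ₹25,540

Excess of shadow minimum tax over mainline income levy: ₹25,540 − ₹8,888 = ₹16,652.

₹16,652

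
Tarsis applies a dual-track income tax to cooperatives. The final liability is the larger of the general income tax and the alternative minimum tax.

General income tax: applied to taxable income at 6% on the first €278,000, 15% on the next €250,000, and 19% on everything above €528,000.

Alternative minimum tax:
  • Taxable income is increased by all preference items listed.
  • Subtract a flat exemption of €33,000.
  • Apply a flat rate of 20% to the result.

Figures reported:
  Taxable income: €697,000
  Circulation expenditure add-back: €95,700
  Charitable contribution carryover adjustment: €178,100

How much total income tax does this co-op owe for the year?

Alternative minimum tax:
  Adjusted income: €697,000 + €95,700 + €178,100 = €970,800
  Less exemption €33,000 → base €937,800
  €937,800 × 20% = €187,560

General income tax:
  €278,000 × 6% = €16,680
  €250,000 × 15% = €37,500
  €169,000 × 19% = €32,110
  → €86,290

€187,560 > €86,290, so the alternative minimum tax is the binding amount.

€187,560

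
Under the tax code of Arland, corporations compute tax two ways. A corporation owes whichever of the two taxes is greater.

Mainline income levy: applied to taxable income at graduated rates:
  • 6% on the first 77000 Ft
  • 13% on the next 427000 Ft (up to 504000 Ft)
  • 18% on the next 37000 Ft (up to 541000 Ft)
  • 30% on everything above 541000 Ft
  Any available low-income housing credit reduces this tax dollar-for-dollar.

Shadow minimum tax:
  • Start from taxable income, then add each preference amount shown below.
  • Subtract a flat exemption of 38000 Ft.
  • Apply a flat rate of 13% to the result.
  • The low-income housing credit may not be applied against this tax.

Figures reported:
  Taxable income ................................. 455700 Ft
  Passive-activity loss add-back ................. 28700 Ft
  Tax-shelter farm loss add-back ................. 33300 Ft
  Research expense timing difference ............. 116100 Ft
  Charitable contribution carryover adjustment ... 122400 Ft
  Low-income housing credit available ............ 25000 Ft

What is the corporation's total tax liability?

93366 Ft

Mainline income levy:
  77000 Ft × 6% = 4620 Ft
  378700 Ft × 13% = 49231 Ft
  → 53851 Ft
  Less low-income housing credit 25000 Ft → 28851 Ft

Shadow minimum tax:
  Adjusted income: 455700 Ft + 28700 Ft + 33300 Ft + 116100 Ft + 122400 Ft = 756200 Ft
  Less exemption 38000 Ft → base 718200 Ft
  718200 Ft × 13% = 93366 Ft

93366 Ft > 28851 Ft, so the shadow minimum tax is the binding amount.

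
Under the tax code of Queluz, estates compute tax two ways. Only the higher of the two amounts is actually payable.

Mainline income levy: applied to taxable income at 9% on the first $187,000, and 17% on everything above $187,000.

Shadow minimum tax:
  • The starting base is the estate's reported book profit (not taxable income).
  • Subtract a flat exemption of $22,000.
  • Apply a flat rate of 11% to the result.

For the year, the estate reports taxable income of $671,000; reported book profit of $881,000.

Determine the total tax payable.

Shadow minimum tax:
  Base (reported book profit): $881,000
  Less exemption $22,000 → base $859,000
  $859,000 × 11% = $94,490

Mainline income levy:
  $187,000 × 9% = $16,830
  $484,000 × 17% = $82,280
  → $99,110

$99,110 > $94,490, so the mainline income levy governs.

$99,110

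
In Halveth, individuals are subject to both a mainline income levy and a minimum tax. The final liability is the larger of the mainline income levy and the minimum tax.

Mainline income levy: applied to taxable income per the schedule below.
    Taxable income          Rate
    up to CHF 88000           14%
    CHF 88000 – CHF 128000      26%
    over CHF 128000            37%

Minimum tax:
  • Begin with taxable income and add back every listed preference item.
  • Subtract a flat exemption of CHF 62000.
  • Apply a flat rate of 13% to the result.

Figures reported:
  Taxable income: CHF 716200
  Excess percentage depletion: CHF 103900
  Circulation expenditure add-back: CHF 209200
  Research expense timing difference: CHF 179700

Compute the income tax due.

Mainline income levy:
  CHF 88000 × 14% = CHF 12320
  CHF 40000 × 26% = CHF 10400
  CHF 588200 × 37% = CHF 217634
  → CHF 240354

Minimum tax:
  Adjusted income: CHF 716200 + CHF 103900 + CHF 209200 + CHF 179700 = CHF 1209000
  Less exemption CHF 62000 → base CHF 1147000
  CHF 1147000 × 13% = CHF 149110

CHF 240354 > CHF 149110, so the mainline income levy governs.

CHF 240354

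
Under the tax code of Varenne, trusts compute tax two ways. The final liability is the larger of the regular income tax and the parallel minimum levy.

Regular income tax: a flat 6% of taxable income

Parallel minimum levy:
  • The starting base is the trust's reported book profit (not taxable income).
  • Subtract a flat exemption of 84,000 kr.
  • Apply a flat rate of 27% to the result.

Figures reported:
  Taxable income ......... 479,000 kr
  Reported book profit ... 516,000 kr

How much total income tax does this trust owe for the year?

116,640 kr

Parallel minimum levy:
  Base (reported book profit): 516,000 kr
  Less exemption 84,000 kr → base 432,000 kr
  432,000 kr × 27% = 116,640 kr

Regular income tax:
  479,000 kr × 6% = 28,740 kr

116,640 kr > 28,740 kr, so the parallel minimum levy is the binding amount.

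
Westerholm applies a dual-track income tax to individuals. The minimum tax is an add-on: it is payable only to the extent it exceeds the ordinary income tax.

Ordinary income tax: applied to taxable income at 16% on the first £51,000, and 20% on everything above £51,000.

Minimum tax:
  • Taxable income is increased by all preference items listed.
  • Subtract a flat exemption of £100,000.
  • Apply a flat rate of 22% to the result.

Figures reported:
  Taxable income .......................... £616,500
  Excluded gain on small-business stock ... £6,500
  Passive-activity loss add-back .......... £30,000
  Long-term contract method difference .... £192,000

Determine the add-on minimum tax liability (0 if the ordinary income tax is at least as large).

Ordinary income tax:
  £51,000 × 16% = £8,160
  £565,500 × 20% = £113,100
  → £121,260

Minimum tax:
  Adjusted income: £616,500 + £6,500 + £30,000 + £192,000 = £845,000
  Less exemption £100,000 → base £745,000
  £745,000 × 22% = £163,900

Excess of minimum tax over ordinary income tax: £163,900 − £121,260 = £42,640.

£42,640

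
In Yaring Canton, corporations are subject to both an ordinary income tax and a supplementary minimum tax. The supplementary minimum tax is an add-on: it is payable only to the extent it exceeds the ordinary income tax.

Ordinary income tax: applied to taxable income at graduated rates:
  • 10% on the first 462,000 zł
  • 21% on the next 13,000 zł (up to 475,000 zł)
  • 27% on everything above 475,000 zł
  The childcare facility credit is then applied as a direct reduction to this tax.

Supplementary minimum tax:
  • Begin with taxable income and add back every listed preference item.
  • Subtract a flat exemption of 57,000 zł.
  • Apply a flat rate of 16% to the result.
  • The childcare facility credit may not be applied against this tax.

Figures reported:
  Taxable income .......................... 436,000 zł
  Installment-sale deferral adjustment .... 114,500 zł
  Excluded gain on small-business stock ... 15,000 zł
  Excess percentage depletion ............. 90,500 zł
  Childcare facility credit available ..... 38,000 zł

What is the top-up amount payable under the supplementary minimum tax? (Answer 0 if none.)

Ordinary income tax:
  436,000 zł × 10% = 43,600 zł
  Less childcare facility credit 38,000 zł → 5,600 zł

Supplementary minimum tax:
  Adjusted income: 436,000 zł + 114,500 zł + 15,000 zł + 90,500 zł = 656,000 zł
  Less exemption 57,000 zł → base 599,000 zł
  599,000 zł × 16% = 95,840 zł

Excess of supplementary minimum tax over ordinary income tax: 95,840 zł − 5,600 zł = 90,240 zł.

90,240 zł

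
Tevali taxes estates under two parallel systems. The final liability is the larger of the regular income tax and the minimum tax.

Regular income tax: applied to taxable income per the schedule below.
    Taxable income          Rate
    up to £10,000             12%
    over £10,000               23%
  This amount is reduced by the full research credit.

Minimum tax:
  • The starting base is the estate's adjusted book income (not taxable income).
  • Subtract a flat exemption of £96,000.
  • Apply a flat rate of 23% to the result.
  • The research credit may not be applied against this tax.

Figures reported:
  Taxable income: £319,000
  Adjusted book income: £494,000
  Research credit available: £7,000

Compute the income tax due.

Regular income tax:
  £10,000 × 12% = £1,200
  £309,000 × 23% = £71,070
  → £72,270
  Less research credit £7,000 → £65,270

Minimum tax:
  Base (adjusted book income): £494,000
  Less exemption £96,000 → base £398,000
  £398,000 × 23% = £91,540

£91,540 > £65,270, so the minimum tax is the binding amount.

£91,540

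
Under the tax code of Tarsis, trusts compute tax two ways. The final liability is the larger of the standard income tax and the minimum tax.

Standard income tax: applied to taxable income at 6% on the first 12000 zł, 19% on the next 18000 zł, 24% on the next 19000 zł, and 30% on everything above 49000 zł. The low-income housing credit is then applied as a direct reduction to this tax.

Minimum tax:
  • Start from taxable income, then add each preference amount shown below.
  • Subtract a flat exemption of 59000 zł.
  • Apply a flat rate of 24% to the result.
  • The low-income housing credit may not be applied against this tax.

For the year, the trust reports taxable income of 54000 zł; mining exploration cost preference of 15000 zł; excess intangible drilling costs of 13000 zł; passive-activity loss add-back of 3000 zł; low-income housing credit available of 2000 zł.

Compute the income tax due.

8200 zł

Minimum tax:
  Adjusted income: 54000 zł + 15000 zł + 13000 zł + 3000 zł = 85000 zł
  Less exemption 59000 zł → base 26000 zł
  26000 zł × 24% = 6240 zł

Standard income tax:
  12000 zł × 6% = 720 zł
  18000 zł × 19% = 3420 zł
  19000 zł × 24% = 4560 zł
  5000 zł × 30% = 1500 zł
  → 10200 zł
  Less low-income housing credit 2000 zł → 8200 zł

8200 zł > 6240 zł, so the standard income tax governs.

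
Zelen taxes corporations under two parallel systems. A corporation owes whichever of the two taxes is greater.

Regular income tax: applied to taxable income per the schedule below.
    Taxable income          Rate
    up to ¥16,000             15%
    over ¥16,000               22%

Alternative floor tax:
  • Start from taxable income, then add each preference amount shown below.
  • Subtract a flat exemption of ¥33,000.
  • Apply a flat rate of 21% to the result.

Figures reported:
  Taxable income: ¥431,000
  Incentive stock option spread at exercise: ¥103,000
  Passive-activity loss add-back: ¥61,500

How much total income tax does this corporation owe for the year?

¥118,125

Regular income tax:
  ¥16,000 × 15% = ¥2,400
  ¥415,000 × 22% = ¥91,300
  → ¥93,700

Alternative floor tax:
  Adjusted income: ¥431,000 + ¥103,000 + ¥61,500 = ¥595,500
  Less exemption ¥33,000 → base ¥562,500
  ¥562,500 × 21% = ¥118,125

¥118,125 > ¥93,700, so the alternative floor tax is the binding amount.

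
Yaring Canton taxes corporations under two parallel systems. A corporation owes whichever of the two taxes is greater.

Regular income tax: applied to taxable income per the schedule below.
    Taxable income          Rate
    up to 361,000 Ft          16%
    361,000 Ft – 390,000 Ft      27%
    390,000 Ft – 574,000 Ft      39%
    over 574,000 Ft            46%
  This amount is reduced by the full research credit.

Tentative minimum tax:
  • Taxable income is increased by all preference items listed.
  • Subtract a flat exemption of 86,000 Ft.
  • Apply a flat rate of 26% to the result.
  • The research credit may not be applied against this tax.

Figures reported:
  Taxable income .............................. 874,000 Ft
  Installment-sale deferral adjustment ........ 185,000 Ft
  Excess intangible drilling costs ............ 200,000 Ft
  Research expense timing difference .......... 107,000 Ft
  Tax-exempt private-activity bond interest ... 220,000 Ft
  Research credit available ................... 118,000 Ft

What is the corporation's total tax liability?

390,000 Ft

Regular income tax:
  361,000 Ft × 16% = 57,760 Ft
  29,000 Ft × 27% = 7,830 Ft
  184,000 Ft × 39% = 71,760 Ft
  300,000 Ft × 46% = 138,000 Ft
  → 275,350 Ft
  Less research credit 118,000 Ft → 157,350 Ft

Tentative minimum tax:
  Adjusted income: 874,000 Ft + 185,000 Ft + 200,000 Ft + 107,000 Ft + 220,000 Ft = 1,586,000 Ft
  Less exemption 86,000 Ft → base 1,500,000 Ft
  1,500,000 Ft × 26% = 390,000 Ft

390,000 Ft > 157,350 Ft, so the tentative minimum tax is the binding amount.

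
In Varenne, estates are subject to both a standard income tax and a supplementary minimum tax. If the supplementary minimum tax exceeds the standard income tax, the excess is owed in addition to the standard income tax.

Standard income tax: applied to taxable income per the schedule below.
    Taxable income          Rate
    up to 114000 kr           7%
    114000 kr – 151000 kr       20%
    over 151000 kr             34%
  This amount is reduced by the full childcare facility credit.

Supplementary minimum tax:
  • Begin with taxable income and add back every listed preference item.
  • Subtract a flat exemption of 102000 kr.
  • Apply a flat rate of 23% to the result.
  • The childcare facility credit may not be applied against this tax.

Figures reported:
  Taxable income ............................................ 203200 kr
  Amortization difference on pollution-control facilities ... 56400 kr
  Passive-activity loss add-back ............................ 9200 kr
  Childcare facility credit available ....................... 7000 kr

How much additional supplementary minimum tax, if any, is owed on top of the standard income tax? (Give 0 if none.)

Supplementary minimum tax:
  Adjusted income: 203200 kr + 56400 kr + 9200 kr = 268800 kr
  Less exemption 102000 kr → base 166800 kr
  166800 kr × 23% = 38364 kr

Standard income tax:
  114000 kr × 7% = 7980 kr
  37000 kr × 20% = 7400 kr
  52200 kr × 34% = 17748 kr
  → 33128 kr
  Less childcare facility credit 7000 kr → 26128 kr

Excess of supplementary minimum tax over standard income tax: 38364 kr − 26128 kr = 12236 kr.

12236 kr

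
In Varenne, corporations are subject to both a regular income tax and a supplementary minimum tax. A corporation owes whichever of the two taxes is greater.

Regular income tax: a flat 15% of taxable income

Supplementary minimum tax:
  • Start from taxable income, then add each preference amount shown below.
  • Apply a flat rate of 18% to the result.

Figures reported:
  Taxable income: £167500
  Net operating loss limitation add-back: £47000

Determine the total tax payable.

£38610

Supplementary minimum tax:
  Adjusted income: £167500 + £47000 = £214500
  £214500 × 18% = £38610

Regular income tax:
  £167500 × 15% = £25125

£38610 > £25125, so the supplementary minimum tax is the binding amount.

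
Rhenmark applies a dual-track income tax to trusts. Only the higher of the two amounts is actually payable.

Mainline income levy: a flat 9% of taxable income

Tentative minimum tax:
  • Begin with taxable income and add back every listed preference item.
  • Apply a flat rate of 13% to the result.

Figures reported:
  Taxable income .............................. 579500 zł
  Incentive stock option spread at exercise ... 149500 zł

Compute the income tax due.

94770 zł

Tentative minimum tax:
  Adjusted income: 579500 zł + 149500 zł = 729000 zł
  729000 zł × 13% = 94770 zł

Mainline income levy:
  579500 zł × 9% = 52155 zł

94770 zł > 52155 zł, so the tentative minimum tax is the binding amount.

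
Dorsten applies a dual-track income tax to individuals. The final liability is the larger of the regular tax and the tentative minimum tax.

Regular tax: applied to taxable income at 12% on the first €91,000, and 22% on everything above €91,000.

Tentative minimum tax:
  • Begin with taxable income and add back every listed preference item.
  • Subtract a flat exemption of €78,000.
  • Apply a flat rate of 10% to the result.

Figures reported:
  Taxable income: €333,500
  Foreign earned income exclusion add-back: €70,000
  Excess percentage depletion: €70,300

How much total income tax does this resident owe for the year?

€64,270

Tentative minimum tax:
  Adjusted income: €333,500 + €70,000 + €70,300 = €473,800
  Less exemption €78,000 → base €395,800
  €395,800 × 10% = €39,580

Regular tax:
  €91,000 × 12% = €10,920
  €242,500 × 22% = €53,350
  → €64,270

€64,270 > €39,580, so the regular tax governs.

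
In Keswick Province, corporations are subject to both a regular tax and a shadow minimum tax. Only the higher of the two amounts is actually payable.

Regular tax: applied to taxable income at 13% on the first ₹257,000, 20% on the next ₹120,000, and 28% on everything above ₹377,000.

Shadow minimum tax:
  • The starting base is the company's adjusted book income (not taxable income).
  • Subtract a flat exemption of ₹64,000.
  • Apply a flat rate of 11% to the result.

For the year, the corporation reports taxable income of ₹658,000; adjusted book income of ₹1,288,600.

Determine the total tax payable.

Regular tax:
  ₹257,000 × 13% = ₹33,410
  ₹120,000 × 20% = ₹24,000
  ₹281,000 × 28% = ₹78,680
  → ₹136,090

Shadow minimum tax:
  Base (adjusted book income): ₹1,288,600
  Less exemption ₹64,000 → base ₹1,224,600
  ₹1,224,600 × 11% = ₹134,706

₹136,090 > ₹134,706, so the regular tax governs.

₹136,090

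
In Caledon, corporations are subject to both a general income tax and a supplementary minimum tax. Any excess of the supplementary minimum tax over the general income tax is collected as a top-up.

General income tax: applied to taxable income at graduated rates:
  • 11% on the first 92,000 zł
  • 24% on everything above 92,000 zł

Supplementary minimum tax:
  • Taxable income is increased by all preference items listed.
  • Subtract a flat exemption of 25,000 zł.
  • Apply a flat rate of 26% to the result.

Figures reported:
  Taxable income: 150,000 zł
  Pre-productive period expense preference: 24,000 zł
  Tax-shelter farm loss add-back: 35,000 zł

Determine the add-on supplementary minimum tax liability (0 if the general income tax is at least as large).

23,800 zł

General income tax:
  92,000 zł × 11% = 10,120 zł
  58,000 zł × 24% = 13,920 zł
  → 24,040 zł

Supplementary minimum tax:
  Adjusted income: 150,000 zł + 24,000 zł + 35,000 zł = 209,000 zł
  Less exemption 25,000 zł → base 184,000 zł
  184,000 zł × 26% = 47,840 zł

Excess of supplementary minimum tax over general income tax: 47,840 zł − 24,040 zł = 23,800 zł.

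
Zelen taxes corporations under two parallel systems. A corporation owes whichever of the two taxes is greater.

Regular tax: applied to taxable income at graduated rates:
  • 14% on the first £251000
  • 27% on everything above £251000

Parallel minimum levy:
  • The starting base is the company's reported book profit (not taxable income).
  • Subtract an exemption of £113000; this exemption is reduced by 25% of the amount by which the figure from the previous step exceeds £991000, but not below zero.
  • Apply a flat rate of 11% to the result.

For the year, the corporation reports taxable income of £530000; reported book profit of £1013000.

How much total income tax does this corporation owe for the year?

Regular tax:
  £251000 × 14% = £35140
  £279000 × 27% = £75330
  → £110470

Parallel minimum levy:
  Base (reported book profit): £1013000
  Exemption: £113000 − 25% × (£1013000 − £991000) = £113000 − £5500 = £107500
  Base: £1013000 − £107500 = £905500
  £905500 × 11% = £99605

£110470 > £99605, so the regular tax governs.

£110470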